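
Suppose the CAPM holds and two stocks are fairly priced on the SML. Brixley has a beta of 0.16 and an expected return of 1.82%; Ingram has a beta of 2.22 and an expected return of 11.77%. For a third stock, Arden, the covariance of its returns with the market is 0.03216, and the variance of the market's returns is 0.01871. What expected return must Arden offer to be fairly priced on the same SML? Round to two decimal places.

MRP = (11.77% − 1.82%) / (2.22 − 0.16) = 4.8301%
R_f = 1.82% − 0.16 × 4.8301% = 1.0472%
β_Arden = Cov / Var(R_m) = 0.03216 / 0.01871 = 1.7189
E(R_Arden) = R_f + β × MRP = 1.0472% + 1.7189 × 4.8301% = 9.35%

9.35%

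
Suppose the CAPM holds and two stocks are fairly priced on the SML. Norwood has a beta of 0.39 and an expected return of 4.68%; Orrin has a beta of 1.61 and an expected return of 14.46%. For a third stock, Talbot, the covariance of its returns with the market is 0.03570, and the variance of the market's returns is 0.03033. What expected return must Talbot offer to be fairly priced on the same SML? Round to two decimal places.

10.99%

MRP = (14.46% − 4.68%) / (1.61 − 0.39) = 8.0164%
R_f = 4.68% − 0.39 × 8.0164% = 1.5536%
β_Talbot = Cov / Var(R_m) = 0.03570 / 0.03033 = 1.1771
E(R_Talbot) = R_f + β × MRP = 1.5536% + 1.1771 × 8.0164% = 10.99%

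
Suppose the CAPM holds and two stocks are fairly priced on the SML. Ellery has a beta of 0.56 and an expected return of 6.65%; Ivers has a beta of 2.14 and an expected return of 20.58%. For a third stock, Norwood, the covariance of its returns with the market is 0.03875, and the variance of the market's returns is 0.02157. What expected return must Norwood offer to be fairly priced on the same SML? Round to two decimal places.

MRP = (20.58% − 6.65%) / (2.14 − 0.56) = 8.8165%
R_f = 6.65% − 0.56 × 8.8165% = 1.7128%
β_Norwood = Cov / Var(R_m) = 0.03875 / 0.02157 = 1.7965
E(R_Norwood) = R_f + β × MRP = 1.7128% + 1.7965 × 8.8165% = 17.55%

17.55%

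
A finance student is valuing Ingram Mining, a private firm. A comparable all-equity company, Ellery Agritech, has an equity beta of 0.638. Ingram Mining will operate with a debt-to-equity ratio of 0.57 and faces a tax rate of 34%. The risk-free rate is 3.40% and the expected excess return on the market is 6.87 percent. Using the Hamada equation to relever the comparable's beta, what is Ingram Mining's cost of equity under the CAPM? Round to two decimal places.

β_L = β_U × [1 + (1 − t)(D/E)] = 0.638 × [1 + (1 − 0.34) × 0.57]
    = 0.638 × [1 + 0.66 × 0.57] = 0.638 × 1.3762 = 0.8780
E(R) = R_f + β_L × MRP = 3.40% + 0.8780 × 6.87% = 9.43%

9.43%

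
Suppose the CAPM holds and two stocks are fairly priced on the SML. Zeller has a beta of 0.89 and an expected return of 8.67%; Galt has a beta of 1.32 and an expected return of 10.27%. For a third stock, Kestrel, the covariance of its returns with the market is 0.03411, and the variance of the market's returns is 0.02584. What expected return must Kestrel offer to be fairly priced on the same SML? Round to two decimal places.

10.27%

MRP = (10.27% − 8.67%) / (1.32 − 0.89) = 3.7209%
R_f = 8.67% − 0.89 × 3.7209% = 5.3584%
β_Kestrel = Cov / Var(R_m) = 0.03411 / 0.02584 = 1.3200
E(R_Kestrel) = R_f + β × MRP = 5.3584% + 1.3200 × 3.7209% = 10.27%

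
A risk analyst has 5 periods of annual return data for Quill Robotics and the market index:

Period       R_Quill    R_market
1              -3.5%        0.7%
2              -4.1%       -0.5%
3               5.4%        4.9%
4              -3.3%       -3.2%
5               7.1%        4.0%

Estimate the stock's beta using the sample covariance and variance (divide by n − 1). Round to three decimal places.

1.434

Mean R_i = (-3.5 − 4.1 + 5.4 − 3.3 + 7.1) / 5 = 0.3200%
Mean R_m = (0.7 − 0.5 + 4.9 − 3.2 + 4.0) / 5 = 1.1800%
Σ(R_i − R̄_i)(R_m − R̄_m) = 63.1320  ⇒  Cov = 63.1320 / 4 = 15.7830
Σ(R_m − R̄_m)² = 44.0280  ⇒  Var(R_m) = 44.0280 / 4 = 11.0070
β = Cov / Var(R_m) = 15.7830 / 11.0070 = 1.4339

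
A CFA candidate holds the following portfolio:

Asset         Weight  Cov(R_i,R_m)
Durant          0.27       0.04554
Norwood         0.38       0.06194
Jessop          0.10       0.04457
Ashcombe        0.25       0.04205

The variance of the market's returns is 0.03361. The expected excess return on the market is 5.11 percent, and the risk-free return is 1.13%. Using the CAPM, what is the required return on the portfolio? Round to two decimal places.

β_Durant = 0.04554 / 0.03361 = 1.3550
β_Norwood = 0.06194 / 0.03361 = 1.8429
β_Jessop = 0.04457 / 0.03361 = 1.3261
β_Ashcombe = 0.04205 / 0.03361 = 1.2511
β_P = Σ w_i β_i = 0.27×1.3550 + 0.38×1.8429 + 0.10×1.3261 + 0.25×1.2511 = 1.5115
E(R_P) = R_f + β_P × MRP = 1.13% + 1.5115 × 5.11% = 8.85%

8.85%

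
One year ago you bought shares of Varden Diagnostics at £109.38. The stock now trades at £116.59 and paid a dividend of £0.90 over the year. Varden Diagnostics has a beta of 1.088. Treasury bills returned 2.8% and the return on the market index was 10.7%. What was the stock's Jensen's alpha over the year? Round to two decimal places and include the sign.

Realised HPR = (P1 + D1 − P0) / P0 = (116.59 + 0.90 − 109.38) / 109.38 = 8.11 / 109.38 = 7.4145%
MRP = 10.7% − 2.8% = 7.90%
CAPM required = R_f + β·MRP = 2.8% + 1.088 × 7.9% = 11.3952%
α = realised − required = 7.4145% − 11.3952% = -3.98%

-3.98%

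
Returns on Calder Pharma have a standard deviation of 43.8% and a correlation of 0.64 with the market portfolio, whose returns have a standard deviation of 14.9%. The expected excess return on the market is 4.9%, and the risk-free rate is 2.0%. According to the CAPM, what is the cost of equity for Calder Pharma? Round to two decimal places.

11.22%

β = ρ × σ_i / σ_m = 0.64 × 43.8% / 14.9% = 1.8813
E(R) = 2.0% + 1.8813 × 4.9% = 11.22%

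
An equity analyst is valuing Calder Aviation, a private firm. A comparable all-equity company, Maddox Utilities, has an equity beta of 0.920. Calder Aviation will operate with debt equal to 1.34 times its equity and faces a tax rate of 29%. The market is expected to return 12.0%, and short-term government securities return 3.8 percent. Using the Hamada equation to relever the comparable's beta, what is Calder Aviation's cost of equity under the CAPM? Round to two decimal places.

18.52%

β_L = β_U × [1 + (1 − t)(D/E)] = 0.920 × [1 + (1 − 0.29) × 1.34]
    = 0.920 × [1 + 0.71 × 1.34] = 0.920 × 1.9514 = 1.7953
MRP = 12.0% − 3.8% = 8.20%
E(R) = R_f + β_L × MRP = 3.8% + 1.7953 × 8.2% = 18.52%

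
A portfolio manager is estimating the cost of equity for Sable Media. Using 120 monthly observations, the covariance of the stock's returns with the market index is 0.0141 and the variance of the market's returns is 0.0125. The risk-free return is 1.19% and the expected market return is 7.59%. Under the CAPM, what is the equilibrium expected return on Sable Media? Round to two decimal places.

8.41%

β = Cov(R_i, R_m) / Var(R_m) = 0.0141 / 0.0125 = 1.1280
MRP = 7.59% − 1.19% = 6.40%
E(R) = R_f + β × MRP = 1.19% + 1.1280 × 6.40% = 8.41%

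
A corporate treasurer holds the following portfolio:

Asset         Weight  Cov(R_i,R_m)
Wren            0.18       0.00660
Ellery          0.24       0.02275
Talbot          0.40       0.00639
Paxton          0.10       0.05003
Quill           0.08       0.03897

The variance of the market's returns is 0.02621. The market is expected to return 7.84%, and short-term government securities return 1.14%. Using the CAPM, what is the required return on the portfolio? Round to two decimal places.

β_Wren = 0.00660 / 0.02621 = 0.2518
β_Ellery = 0.02275 / 0.02621 = 0.8680
β_Talbot = 0.00639 / 0.02621 = 0.2438
β_Paxton = 0.05003 / 0.02621 = 1.9088
β_Quill = 0.03897 / 0.02621 = 1.4868
β_P = Σ w_i β_i = 0.18×0.2518 + 0.24×0.8680 + 0.40×0.2438 + 0.10×1.9088 + 0.08×1.4868 = 0.6610
MRP = 7.84% − 1.14% = 6.70%
E(R_P) = R_f + β_P × MRP = 1.14% + 0.6610 × 6.70% = 5.57%

5.57%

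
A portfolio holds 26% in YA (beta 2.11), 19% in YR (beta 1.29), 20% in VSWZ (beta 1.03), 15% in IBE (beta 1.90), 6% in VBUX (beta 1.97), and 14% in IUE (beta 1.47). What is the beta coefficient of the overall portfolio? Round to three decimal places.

1.609

β_P = Σ w_i β_i = 0.26×2.11 + 0.19×1.29 + 0.20×1.03 + 0.15×1.90 + 0.06×1.97 + 0.14×1.47 = 1.6087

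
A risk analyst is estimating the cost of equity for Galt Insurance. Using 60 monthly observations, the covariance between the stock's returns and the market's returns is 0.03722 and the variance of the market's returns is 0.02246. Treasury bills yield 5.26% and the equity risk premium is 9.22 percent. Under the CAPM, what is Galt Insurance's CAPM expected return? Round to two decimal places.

20.54%

β = Cov(R_i, R_m) / Var(R_m) = 0.03722 / 0.02246 = 1.6572
E(R) = R_f + β × MRP = 5.26% + 1.6572 × 9.22% = 20.54%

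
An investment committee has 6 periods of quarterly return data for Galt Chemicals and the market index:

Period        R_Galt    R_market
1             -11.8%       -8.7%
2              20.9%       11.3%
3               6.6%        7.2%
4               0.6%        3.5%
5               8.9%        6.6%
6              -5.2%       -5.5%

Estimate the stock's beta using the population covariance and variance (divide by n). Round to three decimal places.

Mean R_i = (-11.8 + 20.9 + 6.6 + 0.6 + 8.9 − 5.2) / 6 = 3.3333%
Mean R_m = (-8.7 + 11.3 + 7.2 + 3.5 + 6.6 − 5.5) / 6 = 2.4000%
Σ(R_i − R̄_i)(R_m − R̄_m) = 427.7900  ⇒  Cov = 427.7900 / 6 = 71.2983
Σ(R_m − R̄_m)² = 306.7200  ⇒  Var(R_m) = 306.7200 / 6 = 51.1200
β = Cov / Var(R_m) = 71.2983 / 51.1200 = 1.3947

1.395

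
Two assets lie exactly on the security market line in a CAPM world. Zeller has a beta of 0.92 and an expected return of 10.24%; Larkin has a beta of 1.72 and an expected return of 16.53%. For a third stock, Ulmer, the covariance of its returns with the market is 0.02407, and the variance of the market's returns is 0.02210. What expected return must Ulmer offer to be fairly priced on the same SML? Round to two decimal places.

MRP = (16.53% − 10.24%) / (1.72 − 0.92) = 7.8625%
R_f = 10.24% − 0.92 × 7.8625% = 3.0065%
β_Ulmer = Cov / Var(R_m) = 0.02407 / 0.02210 = 1.0891
E(R_Ulmer) = R_f + β × MRP = 3.0065% + 1.0891 × 7.8625% = 11.57%

11.57%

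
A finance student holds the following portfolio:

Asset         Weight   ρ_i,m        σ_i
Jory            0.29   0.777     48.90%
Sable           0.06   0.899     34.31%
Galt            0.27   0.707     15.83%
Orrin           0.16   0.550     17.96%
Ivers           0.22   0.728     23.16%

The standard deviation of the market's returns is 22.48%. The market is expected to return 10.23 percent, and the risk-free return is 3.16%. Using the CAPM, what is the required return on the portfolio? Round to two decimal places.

β_Jory = 0.777 × 48.90% / 22.48% = 1.6902
β_Sable = 0.899 × 34.31% / 22.48% = 1.3721
β_Galt = 0.707 × 15.83% / 22.48% = 0.4979
β_Orrin = 0.550 × 17.96% / 22.48% = 0.4394
β_Ivers = 0.728 × 23.16% / 22.48% = 0.7500
β_P = Σ w_i β_i = 0.29×1.6902 + 0.06×1.3721 + 0.27×0.4979 + 0.16×0.4394 + 0.22×0.7500 = 0.9422
MRP = 10.23% − 3.16% = 7.07%
E(R_P) = R_f + β_P × MRP = 3.16% + 0.9422 × 7.07% = 9.82%

9.82%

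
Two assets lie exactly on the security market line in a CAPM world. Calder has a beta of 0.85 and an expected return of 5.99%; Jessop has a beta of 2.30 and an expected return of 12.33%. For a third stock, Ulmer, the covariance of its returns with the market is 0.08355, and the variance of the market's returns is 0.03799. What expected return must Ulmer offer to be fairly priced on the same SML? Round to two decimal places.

11.89%

MRP = (12.33% − 5.99%) / (2.30 − 0.85) = 4.3724%
R_f = 5.99% − 0.85 × 4.3724% = 2.2735%
β_Ulmer = Cov / Var(R_m) = 0.08355 / 0.03799 = 2.1993
E(R_Ulmer) = R_f + β × MRP = 2.2735% + 2.1993 × 4.3724% = 11.89%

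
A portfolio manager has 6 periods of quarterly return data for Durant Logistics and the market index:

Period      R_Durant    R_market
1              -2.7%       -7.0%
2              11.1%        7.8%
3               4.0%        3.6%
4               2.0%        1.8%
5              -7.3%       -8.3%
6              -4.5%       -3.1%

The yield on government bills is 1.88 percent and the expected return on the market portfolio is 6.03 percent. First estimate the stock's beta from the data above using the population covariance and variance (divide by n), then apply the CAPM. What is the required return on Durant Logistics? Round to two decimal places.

Mean R_i = (-2.7 + 11.1 + 4.0 + 2.0 − 7.3 − 4.5) / 6 = 0.4333%
Mean R_m = (-7.0 + 7.8 + 3.6 + 1.8 − 8.3 − 3.1) / 6 = -0.8667%
Σ(R_i − R̄_i)(R_m − R̄_m) = 200.2733  ⇒  Cov = 200.2733 / 6 = 33.3789
Σ(R_m − R̄_m)² = 200.0333  ⇒  Var(R_m) = 200.0333 / 6 = 33.3389
β = Cov / Var(R_m) = 33.3789 / 33.3389 = 1.0012
MRP = 6.03% − 1.88% = 4.15%
E(R) = R_f + β × MRP = 1.88% + 1.0012 × 4.15% = 6.03%

6.03%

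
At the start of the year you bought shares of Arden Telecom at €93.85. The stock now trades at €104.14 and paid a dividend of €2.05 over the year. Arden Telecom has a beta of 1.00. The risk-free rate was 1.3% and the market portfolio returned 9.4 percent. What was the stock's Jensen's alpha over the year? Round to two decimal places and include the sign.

+3.75%

Realised HPR = (P1 + D1 − P0) / P0 = (104.14 + 2.05 − 93.85) / 93.85 = 12.34 / 93.85 = 13.1486%
MRP = 9.4% − 1.3% = 8.10%
CAPM required = R_f + β·MRP = 1.3% + 1.00 × 8.1% = 9.4000%
α = realised − required = 13.1486% − 9.4000% = +3.75%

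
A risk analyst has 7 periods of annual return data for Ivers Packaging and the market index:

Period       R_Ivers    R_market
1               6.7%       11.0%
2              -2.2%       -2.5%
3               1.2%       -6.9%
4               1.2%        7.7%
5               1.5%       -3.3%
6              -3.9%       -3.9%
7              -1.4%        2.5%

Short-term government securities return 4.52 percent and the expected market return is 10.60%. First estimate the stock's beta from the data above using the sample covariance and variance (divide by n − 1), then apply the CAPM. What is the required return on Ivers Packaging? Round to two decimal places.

Mean R_i = (6.7 − 2.2 + 1.2 + 1.2 + 1.5 − 3.9 − 1.4) / 7 = 0.4429%
Mean R_m = (11.0 − 2.5 − 6.9 + 7.7 − 3.3 − 3.9 + 2.5) / 7 = 0.6571%
Σ(R_i − R̄_i)(R_m − R̄_m) = 84.8829  ⇒  Cov = 84.8829 / 6 = 14.1472
Σ(R_m − R̄_m)² = 263.4771  ⇒  Var(R_m) = 263.4771 / 6 = 43.9129
β = Cov / Var(R_m) = 14.1472 / 43.9129 = 0.3222
MRP = 10.60% − 4.52% = 6.08%
E(R) = R_f + β × MRP = 4.52% + 0.3222 × 6.08% = 6.48%

6.48%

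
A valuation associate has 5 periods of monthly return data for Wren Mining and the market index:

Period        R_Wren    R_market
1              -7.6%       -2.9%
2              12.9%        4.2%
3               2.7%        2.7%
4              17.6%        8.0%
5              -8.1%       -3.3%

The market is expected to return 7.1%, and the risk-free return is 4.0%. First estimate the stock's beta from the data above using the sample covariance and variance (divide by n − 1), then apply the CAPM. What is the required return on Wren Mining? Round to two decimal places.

Mean R_i = (-7.6 + 12.9 + 2.7 + 17.6 − 8.1) / 5 = 3.5000%
Mean R_m = (-2.9 + 4.2 + 2.7 + 8.0 − 3.3) / 5 = 1.7400%
Σ(R_i − R̄_i)(R_m − R̄_m) = 220.5900  ⇒  Cov = 220.5900 / 4 = 55.1475
Σ(R_m − R̄_m)² = 93.0920  ⇒  Var(R_m) = 93.0920 / 4 = 23.2730
β = Cov / Var(R_m) = 55.1475 / 23.2730 = 2.3696
MRP = 7.1% − 4.0% = 3.10%
E(R) = R_f + β × MRP = 4.0% + 2.3696 × 3.1% = 11.35%

11.35%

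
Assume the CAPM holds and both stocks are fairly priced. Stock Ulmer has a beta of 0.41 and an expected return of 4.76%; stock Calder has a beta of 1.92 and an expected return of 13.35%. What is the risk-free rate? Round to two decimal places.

Both satisfy E(R) = R_f + β·MRP, so the slope of the SML is
MRP = (13.35% − 4.76%) / (1.92 − 0.41) = 8.59% / 1.51 = 5.6887%
R_f = E(R_Ulmer) − β_Ulmer·MRP = 4.76% − 0.41 × 5.6887% = 2.4276%

2.43%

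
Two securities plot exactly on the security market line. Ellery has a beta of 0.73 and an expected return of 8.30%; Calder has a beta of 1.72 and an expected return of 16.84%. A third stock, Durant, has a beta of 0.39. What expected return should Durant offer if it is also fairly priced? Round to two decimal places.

5.37%

MRP (SML slope) = (16.84% − 8.30%) / (1.72 − 0.73) = 8.54% / 0.99 = 8.6263%
R_f (intercept) = 8.30% − 0.73 × 8.6263% = 2.0028%
E(R_Durant) = R_f + β × MRP = 2.0028% + 0.39 × 8.6263% = 5.37%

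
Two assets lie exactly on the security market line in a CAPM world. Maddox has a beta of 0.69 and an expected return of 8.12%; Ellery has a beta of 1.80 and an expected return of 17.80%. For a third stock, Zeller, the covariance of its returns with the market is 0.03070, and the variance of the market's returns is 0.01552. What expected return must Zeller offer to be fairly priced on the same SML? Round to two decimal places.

19.35%

MRP = (17.80% − 8.12%) / (1.80 − 0.69) = 8.7207%
R_f = 8.12% − 0.69 × 8.7207% = 2.1027%
β_Zeller = Cov / Var(R_m) = 0.03070 / 0.01552 = 1.9781
E(R_Zeller) = R_f + β × MRP = 2.1027% + 1.9781 × 8.7207% = 19.35%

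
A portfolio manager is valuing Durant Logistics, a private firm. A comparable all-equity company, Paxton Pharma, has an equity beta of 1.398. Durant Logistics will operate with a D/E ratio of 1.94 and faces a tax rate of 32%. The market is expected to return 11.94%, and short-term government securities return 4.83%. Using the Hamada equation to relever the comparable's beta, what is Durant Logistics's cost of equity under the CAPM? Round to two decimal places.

27.88%

β_L = β_U × [1 + (1 − t)(D/E)] = 1.398 × [1 + (1 − 0.32) × 1.94]
    = 1.398 × [1 + 0.68 × 1.94] = 1.398 × 2.3192 = 3.2422
MRP = 11.94% − 4.83% = 7.11%
E(R) = R_f + β_L × MRP = 4.83% + 3.2422 × 7.11% = 27.88%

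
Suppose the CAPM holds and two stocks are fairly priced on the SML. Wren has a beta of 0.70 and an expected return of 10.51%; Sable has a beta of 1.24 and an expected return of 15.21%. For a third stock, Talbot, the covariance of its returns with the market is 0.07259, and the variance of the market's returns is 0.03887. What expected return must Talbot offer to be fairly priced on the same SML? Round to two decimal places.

20.67%

MRP = (15.21% − 10.51%) / (1.24 − 0.70) = 8.7037%
R_f = 10.51% − 0.70 × 8.7037% = 4.4174%
β_Talbot = Cov / Var(R_m) = 0.07259 / 0.03887 = 1.8675
E(R_Talbot) = R_f + β × MRP = 4.4174% + 1.8675 × 8.7037% = 20.67%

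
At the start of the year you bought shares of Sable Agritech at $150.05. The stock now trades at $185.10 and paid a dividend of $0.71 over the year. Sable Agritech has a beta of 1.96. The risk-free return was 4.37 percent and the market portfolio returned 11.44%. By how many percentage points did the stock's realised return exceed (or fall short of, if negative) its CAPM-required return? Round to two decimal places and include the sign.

Realised HPR = (P1 + D1 − P0) / P0 = (185.10 + 0.71 − 150.05) / 150.05 = 35.76 / 150.05 = 23.8321%
MRP = 11.44% − 4.37% = 7.07%
CAPM required = R_f + β·MRP = 4.37% + 1.96 × 7.07% = 18.2272%
α = realised − required = 23.8321% − 18.2272% = +5.60%

+5.60%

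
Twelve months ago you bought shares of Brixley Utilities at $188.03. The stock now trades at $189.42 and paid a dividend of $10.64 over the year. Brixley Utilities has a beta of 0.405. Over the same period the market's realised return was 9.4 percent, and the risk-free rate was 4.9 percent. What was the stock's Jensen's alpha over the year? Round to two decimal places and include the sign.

-0.32%

Realised HPR = (P1 + D1 − P0) / P0 = (189.42 + 10.64 − 188.03) / 188.03 = 12.03 / 188.03 = 6.3979%
MRP = 9.4% − 4.9% = 4.50%
CAPM required = R_f + β·MRP = 4.9% + 0.405 × 4.5% = 6.7225%
α = realised − required = 6.3979% − 6.7225% = -0.32%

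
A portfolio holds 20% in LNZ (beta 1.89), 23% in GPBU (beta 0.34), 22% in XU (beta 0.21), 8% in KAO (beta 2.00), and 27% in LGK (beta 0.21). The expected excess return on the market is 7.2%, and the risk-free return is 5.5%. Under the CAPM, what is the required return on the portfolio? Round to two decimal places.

β_P = Σ w_i β_i = 0.20×1.89 + 0.23×0.34 + 0.22×0.21 + 0.08×2.00 + 0.27×0.21 = 0.7191
E(R_P) = R_f + β_P × MRP = 5.5% + 0.7191 × 7.2% = 10.68%

10.68%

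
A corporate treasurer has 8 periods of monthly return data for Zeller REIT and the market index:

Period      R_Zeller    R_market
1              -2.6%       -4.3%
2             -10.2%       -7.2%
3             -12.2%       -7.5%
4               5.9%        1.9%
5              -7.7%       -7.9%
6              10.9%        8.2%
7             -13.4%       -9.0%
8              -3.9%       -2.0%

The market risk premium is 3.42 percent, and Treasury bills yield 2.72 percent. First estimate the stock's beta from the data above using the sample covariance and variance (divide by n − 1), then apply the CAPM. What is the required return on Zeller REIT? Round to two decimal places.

7.55%

Mean R_i = (-2.6 − 10.2 − 12.2 + 5.9 − 7.7 + 10.9 − 13.4 − 3.9) / 8 = -4.1500%
Mean R_m = (-4.3 − 7.2 − 7.5 + 1.9 − 7.9 + 8.2 − 9.0 − 2.0) / 8 = -3.4750%
Σ(R_i − R̄_i)(R_m − R̄_m) = 350.5700  ⇒  Cov = 350.5700 / 7 = 50.0814
Σ(R_m − R̄_m)² = 248.2350  ⇒  Var(R_m) = 248.2350 / 7 = 35.4621
β = Cov / Var(R_m) = 50.0814 / 35.4621 = 1.4123
E(R) = R_f + β × MRP = 2.72% + 1.4123 × 3.42% = 7.55%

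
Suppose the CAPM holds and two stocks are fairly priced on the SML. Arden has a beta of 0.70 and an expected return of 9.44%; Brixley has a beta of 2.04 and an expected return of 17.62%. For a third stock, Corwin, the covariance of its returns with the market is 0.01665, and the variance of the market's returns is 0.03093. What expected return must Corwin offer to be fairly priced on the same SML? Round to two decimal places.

MRP = (17.62% − 9.44%) / (2.04 − 0.70) = 6.1045%
R_f = 9.44% − 0.70 × 6.1045% = 5.1669%
β_Corwin = Cov / Var(R_m) = 0.01665 / 0.03093 = 0.5383
E(R_Corwin) = R_f + β × MRP = 5.1669% + 0.5383 × 6.1045% = 8.45%

8.45%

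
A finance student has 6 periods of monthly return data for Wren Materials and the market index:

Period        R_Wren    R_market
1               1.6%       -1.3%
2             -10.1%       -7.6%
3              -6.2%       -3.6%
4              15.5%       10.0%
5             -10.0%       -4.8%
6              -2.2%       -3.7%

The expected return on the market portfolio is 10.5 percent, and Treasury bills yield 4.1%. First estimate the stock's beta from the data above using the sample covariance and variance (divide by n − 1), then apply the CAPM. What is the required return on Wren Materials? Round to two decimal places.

13.83%

Mean R_i = (1.6 − 10.1 − 6.2 + 15.5 − 10.0 − 2.2) / 6 = -1.9000%
Mean R_m = (-1.3 − 7.6 − 3.6 + 10.0 − 4.8 − 3.7) / 6 = -1.8333%
Σ(R_i − R̄_i)(R_m − R̄_m) = 287.2400  ⇒  Cov = 287.2400 / 5 = 57.4480
Σ(R_m − R̄_m)² = 188.9733  ⇒  Var(R_m) = 188.9733 / 5 = 37.7947
β = Cov / Var(R_m) = 57.4480 / 37.7947 = 1.5200
MRP = 10.5% − 4.1% = 6.40%
E(R) = R_f + β × MRP = 4.1% + 1.5200 × 6.4% = 13.83%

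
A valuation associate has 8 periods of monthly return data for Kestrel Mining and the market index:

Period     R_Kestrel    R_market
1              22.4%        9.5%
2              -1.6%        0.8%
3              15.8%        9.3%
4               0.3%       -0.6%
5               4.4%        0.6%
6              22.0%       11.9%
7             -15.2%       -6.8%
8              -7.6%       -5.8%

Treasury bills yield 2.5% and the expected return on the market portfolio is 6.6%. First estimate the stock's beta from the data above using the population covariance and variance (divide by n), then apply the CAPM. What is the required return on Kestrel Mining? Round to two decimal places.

Mean R_i = (22.4 − 1.6 + 15.8 + 0.3 + 4.4 + 22.0 − 15.2 − 7.6) / 8 = 5.0625%
Mean R_m = (9.5 + 0.8 + 9.3 − 0.6 + 0.6 + 11.9 − 6.8 − 5.8) / 8 = 2.3625%
Σ(R_i − R̄_i)(R_m − R̄_m) = 674.4788  ⇒  Cov = 674.4788 / 8 = 84.3099
Σ(R_m − R̄_m)² = 354.9388  ⇒  Var(R_m) = 354.9388 / 8 = 44.3674
β = Cov / Var(R_m) = 84.3099 / 44.3674 = 1.9003
MRP = 6.6% − 2.5% = 4.10%
E(R) = R_f + β × MRP = 2.5% + 1.9003 × 4.1% = 10.29%

10.29%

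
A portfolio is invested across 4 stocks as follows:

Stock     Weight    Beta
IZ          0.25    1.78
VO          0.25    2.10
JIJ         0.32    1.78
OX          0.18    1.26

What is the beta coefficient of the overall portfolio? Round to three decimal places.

1.766

β_P = Σ w_i β_i = 0.25×1.78 + 0.25×2.10 + 0.32×1.78 + 0.18×1.26 = 1.7664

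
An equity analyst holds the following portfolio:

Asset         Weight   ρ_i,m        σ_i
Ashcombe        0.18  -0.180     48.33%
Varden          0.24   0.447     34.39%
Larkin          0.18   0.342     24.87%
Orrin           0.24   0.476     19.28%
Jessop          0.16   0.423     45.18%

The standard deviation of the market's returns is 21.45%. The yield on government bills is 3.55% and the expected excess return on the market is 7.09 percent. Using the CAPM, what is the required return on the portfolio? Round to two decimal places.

β_Ashcombe = -0.180 × 48.33% / 21.45% = -0.4056
β_Varden = 0.447 × 34.39% / 21.45% = 0.7167
β_Larkin = 0.342 × 24.87% / 21.45% = 0.3965
β_Orrin = 0.476 × 19.28% / 21.45% = 0.4278
β_Jessop = 0.423 × 45.18% / 21.45% = 0.8910
β_P = Σ w_i β_i = 0.18×-0.4056 + 0.24×0.7167 + 0.18×0.3965 + 0.24×0.4278 + 0.16×0.8910 = 0.4156
E(R_P) = R_f + β_P × MRP = 3.55% + 0.4156 × 7.09% = 6.50%

6.50%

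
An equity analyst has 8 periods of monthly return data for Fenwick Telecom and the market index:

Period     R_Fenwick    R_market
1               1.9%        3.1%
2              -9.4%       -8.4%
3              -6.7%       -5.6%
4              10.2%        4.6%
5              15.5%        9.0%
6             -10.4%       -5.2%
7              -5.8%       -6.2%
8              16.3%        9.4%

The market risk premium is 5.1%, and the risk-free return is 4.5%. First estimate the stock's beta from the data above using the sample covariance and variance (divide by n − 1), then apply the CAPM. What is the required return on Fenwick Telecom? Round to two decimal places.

Mean R_i = (1.9 − 9.4 − 6.7 + 10.2 + 15.5 − 10.4 − 5.8 + 16.3) / 8 = 1.4500%
Mean R_m = (3.1 − 8.4 − 5.6 + 4.6 + 9.0 − 5.2 − 6.2 + 9.4) / 8 = 0.0875%
Σ(R_i − R̄_i)(R_m − R̄_m) = 551.0350  ⇒  Cov = 551.0350 / 7 = 78.7193
Σ(R_m − R̄_m)² = 367.4688  ⇒  Var(R_m) = 367.4688 / 7 = 52.4955
β = Cov / Var(R_m) = 78.7193 / 52.4955 = 1.4995
E(R) = R_f + β × MRP = 4.5% + 1.4995 × 5.1% = 12.15%

12.15%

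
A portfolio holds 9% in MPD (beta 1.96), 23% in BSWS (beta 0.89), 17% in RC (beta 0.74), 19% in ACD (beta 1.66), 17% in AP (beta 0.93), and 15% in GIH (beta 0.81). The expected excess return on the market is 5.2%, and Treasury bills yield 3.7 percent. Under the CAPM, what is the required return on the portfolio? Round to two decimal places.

β_P = Σ w_i β_i = 0.09×1.96 + 0.23×0.89 + 0.17×0.74 + 0.19×1.66 + 0.17×0.93 + 0.15×0.81 = 1.1019
E(R_P) = R_f + β_P × MRP = 3.7% + 1.1019 × 5.2% = 9.43%

9.43%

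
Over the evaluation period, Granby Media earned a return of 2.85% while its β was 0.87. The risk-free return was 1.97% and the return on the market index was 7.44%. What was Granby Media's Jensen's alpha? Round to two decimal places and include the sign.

-3.88%

Market excess return = 7.44% − 1.97% = 5.47%
CAPM benchmark = R_f + β(R_m − R_f) = 1.97% + 0.87 × 5.47% = 6.7289%
α = actual − benchmark = 2.85% − 6.7289% = -3.88%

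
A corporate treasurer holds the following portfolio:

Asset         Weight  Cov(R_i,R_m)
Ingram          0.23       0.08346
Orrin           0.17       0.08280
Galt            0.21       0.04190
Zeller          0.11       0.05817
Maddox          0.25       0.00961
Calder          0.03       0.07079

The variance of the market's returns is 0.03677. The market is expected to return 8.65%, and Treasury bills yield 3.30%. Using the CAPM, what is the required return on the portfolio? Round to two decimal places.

β_Ingram = 0.08346 / 0.03677 = 2.2698
β_Orrin = 0.08280 / 0.03677 = 2.2518
β_Galt = 0.04190 / 0.03677 = 1.1395
β_Zeller = 0.05817 / 0.03677 = 1.5820
β_Maddox = 0.00961 / 0.03677 = 0.2614
β_Calder = 0.07079 / 0.03677 = 1.9252
β_P = Σ w_i β_i = 0.23×2.2698 + 0.17×2.2518 + 0.21×1.1395 + 0.11×1.5820 + 0.25×0.2614 + 0.03×1.9252 = 1.4413
MRP = 8.65% − 3.30% = 5.35%
E(R_P) = R_f + β_P × MRP = 3.30% + 1.4413 × 5.35% = 11.01%

11.01%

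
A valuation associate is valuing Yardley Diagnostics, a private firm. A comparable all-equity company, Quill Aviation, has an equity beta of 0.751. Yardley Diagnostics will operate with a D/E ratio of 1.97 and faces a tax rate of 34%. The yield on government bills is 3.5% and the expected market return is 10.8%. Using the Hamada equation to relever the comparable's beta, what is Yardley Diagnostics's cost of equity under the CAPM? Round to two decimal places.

16.11%

β_L = β_U × [1 + (1 − t)(D/E)] = 0.751 × [1 + (1 − 0.34) × 1.97]
    = 0.751 × [1 + 0.66 × 1.97] = 0.751 × 2.3002 = 1.7275
MRP = 10.8% − 3.5% = 7.30%
E(R) = R_f + β_L × MRP = 3.5% + 1.7275 × 7.3% = 16.11%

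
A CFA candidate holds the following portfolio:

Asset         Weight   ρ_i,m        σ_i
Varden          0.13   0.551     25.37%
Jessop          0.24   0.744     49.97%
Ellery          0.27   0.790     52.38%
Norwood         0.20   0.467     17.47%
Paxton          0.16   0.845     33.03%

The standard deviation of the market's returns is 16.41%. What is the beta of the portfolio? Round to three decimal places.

β_Varden = 0.551 × 25.37% / 16.41% = 0.8519
β_Jessop = 0.744 × 49.97% / 16.41% = 2.2656
β_Ellery = 0.790 × 52.38% / 16.41% = 2.5216
β_Norwood = 0.467 × 17.47% / 16.41% = 0.4972
β_Paxton = 0.845 × 33.03% / 16.41% = 1.7008
β_P = Σ w_i β_i = 0.13×0.8519 + 0.24×2.2656 + 0.27×2.5216 + 0.20×0.4972 + 0.16×1.7008 = 1.7069

1.707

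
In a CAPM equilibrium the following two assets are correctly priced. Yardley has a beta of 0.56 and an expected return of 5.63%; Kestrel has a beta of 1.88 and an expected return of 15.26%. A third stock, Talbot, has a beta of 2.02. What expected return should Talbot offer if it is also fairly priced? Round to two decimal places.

MRP (SML slope) = (15.26% − 5.63%) / (1.88 − 0.56) = 9.63% / 1.32 = 7.2955%
R_f (intercept) = 5.63% − 0.56 × 7.2955% = 1.5445%
E(R_Talbot) = R_f + β × MRP = 1.5445% + 2.02 × 7.2955% = 16.28%

16.28%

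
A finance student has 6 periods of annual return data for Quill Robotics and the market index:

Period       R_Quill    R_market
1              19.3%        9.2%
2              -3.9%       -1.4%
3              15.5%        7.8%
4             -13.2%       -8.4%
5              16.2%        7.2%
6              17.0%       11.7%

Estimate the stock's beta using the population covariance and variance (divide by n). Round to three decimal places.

Mean R_i = (19.3 − 3.9 + 15.5 − 13.2 + 16.2 + 17.0) / 6 = 8.4833%
Mean R_m = (9.2 − 1.4 + 7.8 − 8.4 + 7.2 + 11.7) / 6 = 4.3500%
Σ(R_i − R̄_i)(R_m − R̄_m) = 508.9250  ⇒  Cov = 508.9250 / 6 = 84.8208
Σ(R_m − R̄_m)² = 293.1950  ⇒  Var(R_m) = 293.1950 / 6 = 48.8658
β = Cov / Var(R_m) = 84.8208 / 48.8658 = 1.7358

1.736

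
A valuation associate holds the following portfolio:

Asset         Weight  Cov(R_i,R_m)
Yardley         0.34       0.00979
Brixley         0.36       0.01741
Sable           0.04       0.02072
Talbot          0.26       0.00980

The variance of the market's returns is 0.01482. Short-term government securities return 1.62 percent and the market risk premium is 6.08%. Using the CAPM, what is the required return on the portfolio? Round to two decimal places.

β_Yardley = 0.00979 / 0.01482 = 0.6606
β_Brixley = 0.01741 / 0.01482 = 1.1748
β_Sable = 0.02072 / 0.01482 = 1.3981
β_Talbot = 0.00980 / 0.01482 = 0.6613
β_P = Σ w_i β_i = 0.34×0.6606 + 0.36×1.1748 + 0.04×1.3981 + 0.26×0.6613 = 0.8754
E(R_P) = R_f + β_P × MRP = 1.62% + 0.8754 × 6.08% = 6.94%

6.94%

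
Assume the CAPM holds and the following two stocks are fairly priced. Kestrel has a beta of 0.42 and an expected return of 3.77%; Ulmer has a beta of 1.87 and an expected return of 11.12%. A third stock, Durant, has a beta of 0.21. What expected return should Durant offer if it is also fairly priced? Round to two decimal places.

2.71%

MRP (SML slope) = (11.12% − 3.77%) / (1.87 − 0.42) = 7.35% / 1.45 = 5.0690%
R_f (intercept) = 3.77% − 0.42 × 5.0690% = 1.6410%
E(R_Durant) = R_f + β × MRP = 1.6410% + 0.21 × 5.0690% = 2.71%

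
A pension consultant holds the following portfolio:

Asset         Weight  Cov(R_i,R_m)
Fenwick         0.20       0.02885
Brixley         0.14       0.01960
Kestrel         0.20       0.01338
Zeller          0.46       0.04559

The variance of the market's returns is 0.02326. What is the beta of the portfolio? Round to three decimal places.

1.383

β_Fenwick = 0.02885 / 0.02326 = 1.2403
β_Brixley = 0.01960 / 0.02326 = 0.8426
β_Kestrel = 0.01338 / 0.02326 = 0.5752
β_Zeller = 0.04559 / 0.02326 = 1.9600
β_P = Σ w_i β_i = 0.20×1.2403 + 0.14×0.8426 + 0.20×0.5752 + 0.46×1.9600 = 1.3827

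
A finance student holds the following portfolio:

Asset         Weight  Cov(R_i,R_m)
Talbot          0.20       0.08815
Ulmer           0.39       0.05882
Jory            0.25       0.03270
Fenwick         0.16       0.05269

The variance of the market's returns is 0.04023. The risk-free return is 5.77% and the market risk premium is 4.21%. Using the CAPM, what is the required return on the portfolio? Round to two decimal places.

β_Talbot = 0.08815 / 0.04023 = 2.1912
β_Ulmer = 0.05882 / 0.04023 = 1.4621
β_Jory = 0.03270 / 0.04023 = 0.8128
β_Fenwick = 0.05269 / 0.04023 = 1.3097
β_P = Σ w_i β_i = 0.20×2.1912 + 0.39×1.4621 + 0.25×0.8128 + 0.16×1.3097 = 1.4212
E(R_P) = R_f + β_P × MRP = 5.77% + 1.4212 × 4.21% = 11.75%

11.75%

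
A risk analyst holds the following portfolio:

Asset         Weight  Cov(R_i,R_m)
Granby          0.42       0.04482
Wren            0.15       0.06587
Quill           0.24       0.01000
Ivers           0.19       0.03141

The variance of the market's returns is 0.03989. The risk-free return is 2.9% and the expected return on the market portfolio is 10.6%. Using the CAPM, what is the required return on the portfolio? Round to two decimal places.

β_Granby = 0.04482 / 0.03989 = 1.1236
β_Wren = 0.06587 / 0.03989 = 1.6513
β_Quill = 0.01000 / 0.03989 = 0.2507
β_Ivers = 0.03141 / 0.03989 = 0.7874
β_P = Σ w_i β_i = 0.42×1.1236 + 0.15×1.6513 + 0.24×0.2507 + 0.19×0.7874 = 0.9294
MRP = 10.6% − 2.9% = 7.70%
E(R_P) = R_f + β_P × MRP = 2.9% + 0.9294 × 7.7% = 10.06%

10.06%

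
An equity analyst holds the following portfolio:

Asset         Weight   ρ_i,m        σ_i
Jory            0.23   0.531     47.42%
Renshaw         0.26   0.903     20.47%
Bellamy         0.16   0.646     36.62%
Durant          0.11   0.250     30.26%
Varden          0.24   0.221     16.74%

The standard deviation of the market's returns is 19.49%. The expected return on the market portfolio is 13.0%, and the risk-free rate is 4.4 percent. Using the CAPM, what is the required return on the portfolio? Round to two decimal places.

β_Jory = 0.531 × 47.42% / 19.49% = 1.2919
β_Renshaw = 0.903 × 20.47% / 19.49% = 0.9484
β_Bellamy = 0.646 × 36.62% / 19.49% = 1.2138
β_Durant = 0.250 × 30.26% / 19.49% = 0.3881
β_Varden = 0.221 × 16.74% / 19.49% = 0.1898
β_P = Σ w_i β_i = 0.23×1.2919 + 0.26×0.9484 + 0.16×1.2138 + 0.11×0.3881 + 0.24×0.1898 = 0.8262
MRP = 13.0% − 4.4% = 8.60%
E(R_P) = R_f + β_P × MRP = 4.4% + 0.8262 × 8.6% = 11.51%

11.51%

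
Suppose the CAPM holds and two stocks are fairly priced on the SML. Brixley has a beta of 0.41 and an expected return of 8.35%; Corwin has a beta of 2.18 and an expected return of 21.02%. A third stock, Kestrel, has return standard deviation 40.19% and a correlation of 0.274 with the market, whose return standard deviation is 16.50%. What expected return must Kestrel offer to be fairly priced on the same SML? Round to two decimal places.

10.19%

MRP = (21.02% − 8.35%) / (2.18 − 0.41) = 7.1582%
R_f = 8.35% − 0.41 × 7.1582% = 5.4151%
β_Kestrel = ρ·σ_i/σ_m = 0.274 × 40.19 / 16.50 = 0.6674
E(R_Kestrel) = R_f + β × MRP = 5.4151% + 0.6674 × 7.1582% = 10.19%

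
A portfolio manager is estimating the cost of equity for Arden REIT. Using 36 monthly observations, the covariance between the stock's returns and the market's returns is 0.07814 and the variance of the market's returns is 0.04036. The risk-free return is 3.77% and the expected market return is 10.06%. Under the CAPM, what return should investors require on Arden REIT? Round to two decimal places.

β = Cov(R_i, R_m) / Var(R_m) = 0.07814 / 0.04036 = 1.9361
MRP = 10.06% − 3.77% = 6.29%
E(R) = R_f + β × MRP = 3.77% + 1.9361 × 6.29% = 15.95%

15.95%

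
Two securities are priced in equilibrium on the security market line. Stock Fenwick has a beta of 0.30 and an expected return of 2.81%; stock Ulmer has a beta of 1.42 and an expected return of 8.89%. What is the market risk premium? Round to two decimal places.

5.43%

Both satisfy E(R) = R_f + β·MRP, so the slope of the SML is
MRP = (8.89% − 2.81%) / (1.42 − 0.30) = 6.08% / 1.12 = 5.4286%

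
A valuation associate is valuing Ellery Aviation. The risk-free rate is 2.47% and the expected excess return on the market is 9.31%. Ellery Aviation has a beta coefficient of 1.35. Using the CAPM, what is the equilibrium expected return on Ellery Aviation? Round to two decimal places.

15.04%

E(R) = R_f + β × MRP = 2.47% + 1.35 × 9.31% = 15.04%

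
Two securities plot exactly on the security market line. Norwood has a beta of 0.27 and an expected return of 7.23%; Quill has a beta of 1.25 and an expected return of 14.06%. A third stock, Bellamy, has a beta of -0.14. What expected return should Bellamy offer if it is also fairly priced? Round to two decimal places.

MRP (SML slope) = (14.06% − 7.23%) / (1.25 − 0.27) = 6.83% / 0.98 = 6.9694%
R_f (intercept) = 7.23% − 0.27 × 6.9694% = 5.3483%
E(R_Bellamy) = R_f + β × MRP = 5.3483% + -0.14 × 6.9694% = 4.37%

4.37%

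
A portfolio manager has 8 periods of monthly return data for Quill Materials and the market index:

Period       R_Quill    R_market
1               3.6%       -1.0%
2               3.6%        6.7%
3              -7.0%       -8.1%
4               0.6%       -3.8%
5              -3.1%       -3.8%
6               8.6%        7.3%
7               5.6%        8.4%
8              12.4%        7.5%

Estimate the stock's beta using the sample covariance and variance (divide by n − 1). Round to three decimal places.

Mean R_i = (3.6 + 3.6 − 7.0 + 0.6 − 3.1 + 8.6 + 5.6 + 12.4) / 8 = 3.0375%
Mean R_m = (-1.0 + 6.7 − 8.1 − 3.8 − 3.8 + 7.3 + 8.4 + 7.5) / 8 = 1.6500%
Σ(R_i − R̄_i)(R_m − R̄_m) = 249.4450  ⇒  Cov = 249.4450 / 7 = 35.6350
Σ(R_m − R̄_m)² = 298.7000  ⇒  Var(R_m) = 298.7000 / 7 = 42.6714
β = Cov / Var(R_m) = 35.6350 / 42.6714 = 0.8351

0.835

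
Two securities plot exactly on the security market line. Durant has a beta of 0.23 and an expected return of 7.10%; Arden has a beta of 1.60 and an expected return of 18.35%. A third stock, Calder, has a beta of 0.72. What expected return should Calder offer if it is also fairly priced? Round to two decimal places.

MRP (SML slope) = (18.35% − 7.10%) / (1.60 − 0.23) = 11.25% / 1.37 = 8.2117%
R_f (intercept) = 7.10% − 0.23 × 8.2117% = 5.2113%
E(R_Calder) = R_f + β × MRP = 5.2113% + 0.72 × 8.2117% = 11.12%

11.12%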